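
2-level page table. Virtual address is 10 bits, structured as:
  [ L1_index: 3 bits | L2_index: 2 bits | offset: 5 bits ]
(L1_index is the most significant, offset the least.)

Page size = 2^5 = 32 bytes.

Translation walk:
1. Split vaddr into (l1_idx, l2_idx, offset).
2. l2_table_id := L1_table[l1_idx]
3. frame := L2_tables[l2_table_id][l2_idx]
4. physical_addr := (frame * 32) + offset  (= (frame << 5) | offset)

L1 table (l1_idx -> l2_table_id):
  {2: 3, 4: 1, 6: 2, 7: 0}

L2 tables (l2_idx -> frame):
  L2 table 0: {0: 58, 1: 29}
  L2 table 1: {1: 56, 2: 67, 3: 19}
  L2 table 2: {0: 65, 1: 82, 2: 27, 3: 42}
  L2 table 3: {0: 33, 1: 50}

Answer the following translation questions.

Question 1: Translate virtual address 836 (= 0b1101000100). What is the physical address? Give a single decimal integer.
Answer: 868

Derivation:
vaddr = 836 = 0b1101000100
Split: l1_idx=6, l2_idx=2, offset=4
L1[6] = 2
L2[2][2] = 27
paddr = 27 * 32 + 4 = 868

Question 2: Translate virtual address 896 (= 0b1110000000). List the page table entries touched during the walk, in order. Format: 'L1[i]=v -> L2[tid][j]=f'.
vaddr = 896 = 0b1110000000
Split: l1_idx=7, l2_idx=0, offset=0

Answer: L1[7]=0 -> L2[0][0]=58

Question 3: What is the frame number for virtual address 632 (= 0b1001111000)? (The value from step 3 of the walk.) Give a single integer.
vaddr = 632: l1_idx=4, l2_idx=3
L1[4] = 1; L2[1][3] = 19

Answer: 19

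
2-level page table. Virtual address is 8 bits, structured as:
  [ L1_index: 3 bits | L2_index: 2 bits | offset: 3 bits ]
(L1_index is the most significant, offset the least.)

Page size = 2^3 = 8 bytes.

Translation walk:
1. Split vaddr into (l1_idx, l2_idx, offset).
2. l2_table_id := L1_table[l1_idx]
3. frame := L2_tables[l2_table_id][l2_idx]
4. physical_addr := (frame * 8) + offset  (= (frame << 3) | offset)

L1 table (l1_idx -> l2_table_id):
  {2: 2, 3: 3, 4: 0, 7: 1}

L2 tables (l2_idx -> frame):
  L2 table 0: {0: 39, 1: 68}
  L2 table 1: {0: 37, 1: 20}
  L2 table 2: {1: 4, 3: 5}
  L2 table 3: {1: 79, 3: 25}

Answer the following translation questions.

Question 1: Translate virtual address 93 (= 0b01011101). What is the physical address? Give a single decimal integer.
Answer: 45

Derivation:
vaddr = 93 = 0b01011101
Split: l1_idx=2, l2_idx=3, offset=5
L1[2] = 2
L2[2][3] = 5
paddr = 5 * 8 + 5 = 45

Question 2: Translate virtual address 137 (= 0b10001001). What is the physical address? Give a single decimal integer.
vaddr = 137 = 0b10001001
Split: l1_idx=4, l2_idx=1, offset=1
L1[4] = 0
L2[0][1] = 68
paddr = 68 * 8 + 1 = 545

Answer: 545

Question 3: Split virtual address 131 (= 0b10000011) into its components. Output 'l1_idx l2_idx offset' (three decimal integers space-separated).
vaddr = 131 = 0b10000011
  top 3 bits -> l1_idx = 4
  next 2 bits -> l2_idx = 0
  bottom 3 bits -> offset = 3

Answer: 4 0 3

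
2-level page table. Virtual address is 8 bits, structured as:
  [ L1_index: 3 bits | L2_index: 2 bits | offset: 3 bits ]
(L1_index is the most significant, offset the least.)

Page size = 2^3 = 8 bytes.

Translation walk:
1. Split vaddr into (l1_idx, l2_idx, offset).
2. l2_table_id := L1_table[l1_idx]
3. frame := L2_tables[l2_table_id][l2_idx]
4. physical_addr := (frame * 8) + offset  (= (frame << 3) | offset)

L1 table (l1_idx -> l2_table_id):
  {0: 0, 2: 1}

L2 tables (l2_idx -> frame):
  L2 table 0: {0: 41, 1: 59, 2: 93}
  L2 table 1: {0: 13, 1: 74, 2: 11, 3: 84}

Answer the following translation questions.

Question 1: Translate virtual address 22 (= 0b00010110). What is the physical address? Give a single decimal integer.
Answer: 750

Derivation:
vaddr = 22 = 0b00010110
Split: l1_idx=0, l2_idx=2, offset=6
L1[0] = 0
L2[0][2] = 93
paddr = 93 * 8 + 6 = 750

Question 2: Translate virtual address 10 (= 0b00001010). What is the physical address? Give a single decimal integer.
Answer: 474

Derivation:
vaddr = 10 = 0b00001010
Split: l1_idx=0, l2_idx=1, offset=2
L1[0] = 0
L2[0][1] = 59
paddr = 59 * 8 + 2 = 474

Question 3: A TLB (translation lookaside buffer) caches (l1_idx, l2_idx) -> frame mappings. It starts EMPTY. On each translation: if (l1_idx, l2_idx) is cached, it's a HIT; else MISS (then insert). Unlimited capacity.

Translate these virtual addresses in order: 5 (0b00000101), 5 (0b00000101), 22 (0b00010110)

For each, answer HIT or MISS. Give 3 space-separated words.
vaddr=5: (0,0) not in TLB -> MISS, insert
vaddr=5: (0,0) in TLB -> HIT
vaddr=22: (0,2) not in TLB -> MISS, insert

Answer: MISS HIT MISS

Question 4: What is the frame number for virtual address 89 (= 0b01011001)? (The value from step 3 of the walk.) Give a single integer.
vaddr = 89: l1_idx=2, l2_idx=3
L1[2] = 1; L2[1][3] = 84

Answer: 84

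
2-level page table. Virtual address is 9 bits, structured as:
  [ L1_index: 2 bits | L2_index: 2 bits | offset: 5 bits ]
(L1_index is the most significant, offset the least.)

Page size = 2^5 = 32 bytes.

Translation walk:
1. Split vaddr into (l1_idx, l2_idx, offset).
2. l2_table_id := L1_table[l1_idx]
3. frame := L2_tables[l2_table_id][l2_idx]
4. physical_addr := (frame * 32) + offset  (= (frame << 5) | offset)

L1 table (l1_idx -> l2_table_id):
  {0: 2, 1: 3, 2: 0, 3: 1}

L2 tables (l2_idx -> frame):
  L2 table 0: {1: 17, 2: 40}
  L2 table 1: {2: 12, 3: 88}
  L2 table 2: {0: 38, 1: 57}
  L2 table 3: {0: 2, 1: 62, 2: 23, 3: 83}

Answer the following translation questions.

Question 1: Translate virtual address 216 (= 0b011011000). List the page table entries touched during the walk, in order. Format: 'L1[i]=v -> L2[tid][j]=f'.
Answer: L1[1]=3 -> L2[3][2]=23

Derivation:
vaddr = 216 = 0b011011000
Split: l1_idx=1, l2_idx=2, offset=24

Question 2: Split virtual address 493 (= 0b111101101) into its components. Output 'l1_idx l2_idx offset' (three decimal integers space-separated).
vaddr = 493 = 0b111101101
  top 2 bits -> l1_idx = 3
  next 2 bits -> l2_idx = 3
  bottom 5 bits -> offset = 13

Answer: 3 3 13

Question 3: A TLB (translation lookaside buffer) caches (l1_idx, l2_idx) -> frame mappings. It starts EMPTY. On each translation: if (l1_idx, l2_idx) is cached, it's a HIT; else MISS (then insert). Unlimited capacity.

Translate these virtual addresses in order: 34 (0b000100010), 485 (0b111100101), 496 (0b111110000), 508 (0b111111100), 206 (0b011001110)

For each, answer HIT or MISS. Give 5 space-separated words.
vaddr=34: (0,1) not in TLB -> MISS, insert
vaddr=485: (3,3) not in TLB -> MISS, insert
vaddr=496: (3,3) in TLB -> HIT
vaddr=508: (3,3) in TLB -> HIT
vaddr=206: (1,2) not in TLB -> MISS, insert

Answer: MISS MISS HIT HIT MISS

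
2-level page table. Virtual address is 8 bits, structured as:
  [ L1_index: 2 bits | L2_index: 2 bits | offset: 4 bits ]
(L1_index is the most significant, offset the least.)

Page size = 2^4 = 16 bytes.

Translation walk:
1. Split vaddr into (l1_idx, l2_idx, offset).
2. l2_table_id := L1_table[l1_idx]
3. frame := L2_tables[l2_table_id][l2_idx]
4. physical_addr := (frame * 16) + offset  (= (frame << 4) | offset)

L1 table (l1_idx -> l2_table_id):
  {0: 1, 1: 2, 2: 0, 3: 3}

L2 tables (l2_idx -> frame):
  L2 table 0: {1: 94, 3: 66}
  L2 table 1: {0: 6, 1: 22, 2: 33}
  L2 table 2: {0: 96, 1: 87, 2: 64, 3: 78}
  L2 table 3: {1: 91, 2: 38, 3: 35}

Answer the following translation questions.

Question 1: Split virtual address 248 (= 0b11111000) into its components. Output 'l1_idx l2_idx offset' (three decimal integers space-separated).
vaddr = 248 = 0b11111000
  top 2 bits -> l1_idx = 3
  next 2 bits -> l2_idx = 3
  bottom 4 bits -> offset = 8

Answer: 3 3 8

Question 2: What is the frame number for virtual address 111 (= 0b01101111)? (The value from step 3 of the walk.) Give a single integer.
Answer: 64

Derivation:
vaddr = 111: l1_idx=1, l2_idx=2
L1[1] = 2; L2[2][2] = 64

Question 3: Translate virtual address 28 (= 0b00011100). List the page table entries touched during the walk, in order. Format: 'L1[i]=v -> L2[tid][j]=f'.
Answer: L1[0]=1 -> L2[1][1]=22

Derivation:
vaddr = 28 = 0b00011100
Split: l1_idx=0, l2_idx=1, offset=12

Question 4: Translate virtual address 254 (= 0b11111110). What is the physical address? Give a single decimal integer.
vaddr = 254 = 0b11111110
Split: l1_idx=3, l2_idx=3, offset=14
L1[3] = 3
L2[3][3] = 35
paddr = 35 * 16 + 14 = 574

Answer: 574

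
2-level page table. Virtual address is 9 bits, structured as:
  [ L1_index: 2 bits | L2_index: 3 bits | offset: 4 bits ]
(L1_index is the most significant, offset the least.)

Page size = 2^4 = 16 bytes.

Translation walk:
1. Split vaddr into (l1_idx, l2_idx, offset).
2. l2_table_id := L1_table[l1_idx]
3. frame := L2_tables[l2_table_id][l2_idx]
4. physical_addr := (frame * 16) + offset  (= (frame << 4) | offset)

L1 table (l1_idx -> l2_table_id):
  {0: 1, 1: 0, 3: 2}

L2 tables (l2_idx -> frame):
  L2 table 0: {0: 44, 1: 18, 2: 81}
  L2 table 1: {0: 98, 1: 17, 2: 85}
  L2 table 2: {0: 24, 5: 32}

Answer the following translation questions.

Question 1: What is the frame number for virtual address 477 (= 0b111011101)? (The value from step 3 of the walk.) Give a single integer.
vaddr = 477: l1_idx=3, l2_idx=5
L1[3] = 2; L2[2][5] = 32

Answer: 32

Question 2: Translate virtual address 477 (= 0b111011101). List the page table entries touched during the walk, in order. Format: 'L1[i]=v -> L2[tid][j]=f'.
vaddr = 477 = 0b111011101
Split: l1_idx=3, l2_idx=5, offset=13

Answer: L1[3]=2 -> L2[2][5]=32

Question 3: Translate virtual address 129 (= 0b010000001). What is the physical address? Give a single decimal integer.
vaddr = 129 = 0b010000001
Split: l1_idx=1, l2_idx=0, offset=1
L1[1] = 0
L2[0][0] = 44
paddr = 44 * 16 + 1 = 705

Answer: 705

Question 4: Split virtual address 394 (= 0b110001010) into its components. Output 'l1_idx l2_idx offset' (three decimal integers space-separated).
vaddr = 394 = 0b110001010
  top 2 bits -> l1_idx = 3
  next 3 bits -> l2_idx = 0
  bottom 4 bits -> offset = 10

Answer: 3 0 10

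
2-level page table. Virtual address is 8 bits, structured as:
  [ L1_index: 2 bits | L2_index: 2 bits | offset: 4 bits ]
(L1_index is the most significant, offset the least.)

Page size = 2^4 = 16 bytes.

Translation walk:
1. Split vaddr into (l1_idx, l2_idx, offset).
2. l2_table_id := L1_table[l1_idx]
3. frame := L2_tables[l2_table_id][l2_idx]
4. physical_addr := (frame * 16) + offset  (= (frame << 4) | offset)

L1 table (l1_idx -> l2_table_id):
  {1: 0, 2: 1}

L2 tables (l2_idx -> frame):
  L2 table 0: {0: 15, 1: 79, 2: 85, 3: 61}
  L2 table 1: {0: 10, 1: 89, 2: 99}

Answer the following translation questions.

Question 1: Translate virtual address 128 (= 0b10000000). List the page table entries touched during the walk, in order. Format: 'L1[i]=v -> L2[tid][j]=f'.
Answer: L1[2]=1 -> L2[1][0]=10

Derivation:
vaddr = 128 = 0b10000000
Split: l1_idx=2, l2_idx=0, offset=0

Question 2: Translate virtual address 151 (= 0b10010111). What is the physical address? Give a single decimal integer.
vaddr = 151 = 0b10010111
Split: l1_idx=2, l2_idx=1, offset=7
L1[2] = 1
L2[1][1] = 89
paddr = 89 * 16 + 7 = 1431

Answer: 1431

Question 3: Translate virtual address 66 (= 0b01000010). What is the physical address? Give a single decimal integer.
vaddr = 66 = 0b01000010
Split: l1_idx=1, l2_idx=0, offset=2
L1[1] = 0
L2[0][0] = 15
paddr = 15 * 16 + 2 = 242

Answer: 242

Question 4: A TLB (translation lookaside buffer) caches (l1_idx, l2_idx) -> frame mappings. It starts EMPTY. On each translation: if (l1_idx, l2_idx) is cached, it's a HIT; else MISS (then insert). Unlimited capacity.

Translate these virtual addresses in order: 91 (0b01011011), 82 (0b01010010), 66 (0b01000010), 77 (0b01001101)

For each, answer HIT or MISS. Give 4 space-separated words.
vaddr=91: (1,1) not in TLB -> MISS, insert
vaddr=82: (1,1) in TLB -> HIT
vaddr=66: (1,0) not in TLB -> MISS, insert
vaddr=77: (1,0) in TLB -> HIT

Answer: MISS HIT MISS HIT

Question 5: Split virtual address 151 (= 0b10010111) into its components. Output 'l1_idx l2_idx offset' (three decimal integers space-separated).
Answer: 2 1 7

Derivation:
vaddr = 151 = 0b10010111
  top 2 bits -> l1_idx = 2
  next 2 bits -> l2_idx = 1
  bottom 4 bits -> offset = 7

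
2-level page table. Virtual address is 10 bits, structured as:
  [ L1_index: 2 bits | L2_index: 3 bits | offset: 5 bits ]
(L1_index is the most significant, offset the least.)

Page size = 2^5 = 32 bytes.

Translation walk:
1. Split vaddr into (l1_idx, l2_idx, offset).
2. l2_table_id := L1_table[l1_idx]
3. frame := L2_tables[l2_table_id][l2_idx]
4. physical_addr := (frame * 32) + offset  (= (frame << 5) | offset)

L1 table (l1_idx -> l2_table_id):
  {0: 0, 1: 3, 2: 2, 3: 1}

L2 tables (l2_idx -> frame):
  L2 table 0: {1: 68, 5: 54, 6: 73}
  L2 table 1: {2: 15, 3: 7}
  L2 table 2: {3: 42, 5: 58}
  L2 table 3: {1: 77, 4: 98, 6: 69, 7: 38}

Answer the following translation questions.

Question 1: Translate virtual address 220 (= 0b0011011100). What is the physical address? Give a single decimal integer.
vaddr = 220 = 0b0011011100
Split: l1_idx=0, l2_idx=6, offset=28
L1[0] = 0
L2[0][6] = 73
paddr = 73 * 32 + 28 = 2364

Answer: 2364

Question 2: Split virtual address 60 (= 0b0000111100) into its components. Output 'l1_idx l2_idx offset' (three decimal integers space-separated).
vaddr = 60 = 0b0000111100
  top 2 bits -> l1_idx = 0
  next 3 bits -> l2_idx = 1
  bottom 5 bits -> offset = 28

Answer: 0 1 28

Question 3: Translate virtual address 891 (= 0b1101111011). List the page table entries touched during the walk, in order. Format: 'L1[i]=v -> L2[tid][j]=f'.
Answer: L1[3]=1 -> L2[1][3]=7

Derivation:
vaddr = 891 = 0b1101111011
Split: l1_idx=3, l2_idx=3, offset=27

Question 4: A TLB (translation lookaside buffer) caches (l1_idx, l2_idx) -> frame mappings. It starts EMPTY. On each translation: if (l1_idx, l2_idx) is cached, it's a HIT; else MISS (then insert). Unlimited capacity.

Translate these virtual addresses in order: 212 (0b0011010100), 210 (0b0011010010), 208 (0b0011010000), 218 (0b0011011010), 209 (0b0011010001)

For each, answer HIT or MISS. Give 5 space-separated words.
vaddr=212: (0,6) not in TLB -> MISS, insert
vaddr=210: (0,6) in TLB -> HIT
vaddr=208: (0,6) in TLB -> HIT
vaddr=218: (0,6) in TLB -> HIT
vaddr=209: (0,6) in TLB -> HIT

Answer: MISS HIT HIT HIT HIT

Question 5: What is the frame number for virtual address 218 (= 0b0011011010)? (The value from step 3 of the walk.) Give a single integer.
vaddr = 218: l1_idx=0, l2_idx=6
L1[0] = 0; L2[0][6] = 73

Answer: 73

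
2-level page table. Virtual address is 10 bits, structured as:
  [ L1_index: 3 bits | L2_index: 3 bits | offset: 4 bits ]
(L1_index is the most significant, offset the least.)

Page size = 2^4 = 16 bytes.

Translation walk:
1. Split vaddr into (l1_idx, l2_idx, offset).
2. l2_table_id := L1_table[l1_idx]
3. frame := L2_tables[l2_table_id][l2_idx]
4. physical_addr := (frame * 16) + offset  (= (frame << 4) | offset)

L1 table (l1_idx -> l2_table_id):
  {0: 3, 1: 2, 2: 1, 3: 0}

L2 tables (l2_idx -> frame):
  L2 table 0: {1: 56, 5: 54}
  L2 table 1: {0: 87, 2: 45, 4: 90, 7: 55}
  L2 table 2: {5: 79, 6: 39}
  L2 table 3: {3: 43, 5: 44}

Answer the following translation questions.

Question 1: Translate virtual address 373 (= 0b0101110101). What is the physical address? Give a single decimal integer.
vaddr = 373 = 0b0101110101
Split: l1_idx=2, l2_idx=7, offset=5
L1[2] = 1
L2[1][7] = 55
paddr = 55 * 16 + 5 = 885

Answer: 885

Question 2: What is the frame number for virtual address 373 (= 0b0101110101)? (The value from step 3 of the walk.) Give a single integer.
vaddr = 373: l1_idx=2, l2_idx=7
L1[2] = 1; L2[1][7] = 55

Answer: 55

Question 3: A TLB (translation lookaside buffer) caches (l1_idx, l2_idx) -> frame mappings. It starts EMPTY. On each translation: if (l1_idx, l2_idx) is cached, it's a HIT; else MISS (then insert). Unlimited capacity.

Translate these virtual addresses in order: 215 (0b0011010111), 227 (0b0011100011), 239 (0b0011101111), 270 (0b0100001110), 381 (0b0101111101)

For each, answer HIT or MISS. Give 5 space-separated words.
vaddr=215: (1,5) not in TLB -> MISS, insert
vaddr=227: (1,6) not in TLB -> MISS, insert
vaddr=239: (1,6) in TLB -> HIT
vaddr=270: (2,0) not in TLB -> MISS, insert
vaddr=381: (2,7) not in TLB -> MISS, insert

Answer: MISS MISS HIT MISS MISS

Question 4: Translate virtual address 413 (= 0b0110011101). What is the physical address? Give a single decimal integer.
Answer: 909

Derivation:
vaddr = 413 = 0b0110011101
Split: l1_idx=3, l2_idx=1, offset=13
L1[3] = 0
L2[0][1] = 56
paddr = 56 * 16 + 13 = 909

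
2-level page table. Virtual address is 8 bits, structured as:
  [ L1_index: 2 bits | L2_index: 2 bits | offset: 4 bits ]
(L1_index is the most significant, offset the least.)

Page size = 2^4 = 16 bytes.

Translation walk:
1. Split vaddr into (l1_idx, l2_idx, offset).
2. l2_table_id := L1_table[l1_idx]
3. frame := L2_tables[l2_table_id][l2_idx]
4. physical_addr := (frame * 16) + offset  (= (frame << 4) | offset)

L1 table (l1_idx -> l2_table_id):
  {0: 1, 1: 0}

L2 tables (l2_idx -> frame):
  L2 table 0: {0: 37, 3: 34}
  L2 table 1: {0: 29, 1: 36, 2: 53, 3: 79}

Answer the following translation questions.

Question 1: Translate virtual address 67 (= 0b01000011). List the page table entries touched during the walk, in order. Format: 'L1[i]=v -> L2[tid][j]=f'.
Answer: L1[1]=0 -> L2[0][0]=37

Derivation:
vaddr = 67 = 0b01000011
Split: l1_idx=1, l2_idx=0, offset=3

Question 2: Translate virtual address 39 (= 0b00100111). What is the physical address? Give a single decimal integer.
Answer: 855

Derivation:
vaddr = 39 = 0b00100111
Split: l1_idx=0, l2_idx=2, offset=7
L1[0] = 1
L2[1][2] = 53
paddr = 53 * 16 + 7 = 855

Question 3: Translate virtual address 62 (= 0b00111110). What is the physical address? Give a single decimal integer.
vaddr = 62 = 0b00111110
Split: l1_idx=0, l2_idx=3, offset=14
L1[0] = 1
L2[1][3] = 79
paddr = 79 * 16 + 14 = 1278

Answer: 1278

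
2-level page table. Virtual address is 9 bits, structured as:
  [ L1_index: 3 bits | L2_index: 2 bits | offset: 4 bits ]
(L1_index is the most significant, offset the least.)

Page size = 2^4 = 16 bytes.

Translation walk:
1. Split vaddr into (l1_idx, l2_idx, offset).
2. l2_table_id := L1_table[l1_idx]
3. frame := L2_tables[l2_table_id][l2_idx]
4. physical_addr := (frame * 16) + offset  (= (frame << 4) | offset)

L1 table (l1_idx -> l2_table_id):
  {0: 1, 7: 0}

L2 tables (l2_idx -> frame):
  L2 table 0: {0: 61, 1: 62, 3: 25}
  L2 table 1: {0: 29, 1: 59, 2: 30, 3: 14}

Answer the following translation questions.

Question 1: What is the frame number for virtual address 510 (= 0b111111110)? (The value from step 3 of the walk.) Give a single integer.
Answer: 25

Derivation:
vaddr = 510: l1_idx=7, l2_idx=3
L1[7] = 0; L2[0][3] = 25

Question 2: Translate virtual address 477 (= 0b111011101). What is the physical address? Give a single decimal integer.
vaddr = 477 = 0b111011101
Split: l1_idx=7, l2_idx=1, offset=13
L1[7] = 0
L2[0][1] = 62
paddr = 62 * 16 + 13 = 1005

Answer: 1005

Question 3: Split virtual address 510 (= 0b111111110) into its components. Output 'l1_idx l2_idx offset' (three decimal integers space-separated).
vaddr = 510 = 0b111111110
  top 3 bits -> l1_idx = 7
  next 2 bits -> l2_idx = 3
  bottom 4 bits -> offset = 14

Answer: 7 3 14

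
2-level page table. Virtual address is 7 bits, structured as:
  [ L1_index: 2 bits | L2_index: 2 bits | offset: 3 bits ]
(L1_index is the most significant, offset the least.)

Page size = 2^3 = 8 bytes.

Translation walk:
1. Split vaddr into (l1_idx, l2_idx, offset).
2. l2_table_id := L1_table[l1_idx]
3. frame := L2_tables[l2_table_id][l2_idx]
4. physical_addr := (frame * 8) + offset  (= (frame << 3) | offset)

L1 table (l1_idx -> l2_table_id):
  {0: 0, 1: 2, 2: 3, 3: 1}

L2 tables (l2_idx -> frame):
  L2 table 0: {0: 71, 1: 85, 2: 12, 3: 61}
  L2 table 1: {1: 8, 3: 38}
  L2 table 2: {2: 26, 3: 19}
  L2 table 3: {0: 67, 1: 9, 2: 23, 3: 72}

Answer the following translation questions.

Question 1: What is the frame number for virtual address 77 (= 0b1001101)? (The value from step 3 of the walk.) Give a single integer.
vaddr = 77: l1_idx=2, l2_idx=1
L1[2] = 3; L2[3][1] = 9

Answer: 9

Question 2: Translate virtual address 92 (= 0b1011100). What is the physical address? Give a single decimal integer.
vaddr = 92 = 0b1011100
Split: l1_idx=2, l2_idx=3, offset=4
L1[2] = 3
L2[3][3] = 72
paddr = 72 * 8 + 4 = 580

Answer: 580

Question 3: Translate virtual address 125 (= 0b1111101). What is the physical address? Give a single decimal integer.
vaddr = 125 = 0b1111101
Split: l1_idx=3, l2_idx=3, offset=5
L1[3] = 1
L2[1][3] = 38
paddr = 38 * 8 + 5 = 309

Answer: 309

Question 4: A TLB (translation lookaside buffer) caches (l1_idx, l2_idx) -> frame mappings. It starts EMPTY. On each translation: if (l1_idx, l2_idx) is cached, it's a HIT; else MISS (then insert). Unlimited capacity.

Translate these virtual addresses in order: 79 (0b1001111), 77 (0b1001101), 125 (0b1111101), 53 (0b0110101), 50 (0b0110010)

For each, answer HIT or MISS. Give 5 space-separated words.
vaddr=79: (2,1) not in TLB -> MISS, insert
vaddr=77: (2,1) in TLB -> HIT
vaddr=125: (3,3) not in TLB -> MISS, insert
vaddr=53: (1,2) not in TLB -> MISS, insert
vaddr=50: (1,2) in TLB -> HIT

Answer: MISS HIT MISS MISS HIT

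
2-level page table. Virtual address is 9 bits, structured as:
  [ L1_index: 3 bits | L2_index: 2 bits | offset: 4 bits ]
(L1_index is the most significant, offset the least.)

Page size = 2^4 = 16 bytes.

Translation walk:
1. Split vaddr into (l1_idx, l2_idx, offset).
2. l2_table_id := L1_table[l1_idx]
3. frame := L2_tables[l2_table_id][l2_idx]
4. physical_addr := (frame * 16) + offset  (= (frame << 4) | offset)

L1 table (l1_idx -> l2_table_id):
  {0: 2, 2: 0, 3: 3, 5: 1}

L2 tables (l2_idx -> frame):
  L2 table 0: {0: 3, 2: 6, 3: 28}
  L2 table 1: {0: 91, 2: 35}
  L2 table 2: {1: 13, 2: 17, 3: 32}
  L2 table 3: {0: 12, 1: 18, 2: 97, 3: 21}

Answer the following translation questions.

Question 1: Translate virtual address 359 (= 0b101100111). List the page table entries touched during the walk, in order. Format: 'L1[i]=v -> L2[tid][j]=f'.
vaddr = 359 = 0b101100111
Split: l1_idx=5, l2_idx=2, offset=7

Answer: L1[5]=1 -> L2[1][2]=35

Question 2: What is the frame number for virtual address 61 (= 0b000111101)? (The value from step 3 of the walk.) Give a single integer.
vaddr = 61: l1_idx=0, l2_idx=3
L1[0] = 2; L2[2][3] = 32

Answer: 32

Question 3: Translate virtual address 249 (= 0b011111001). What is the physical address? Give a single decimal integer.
Answer: 345

Derivation:
vaddr = 249 = 0b011111001
Split: l1_idx=3, l2_idx=3, offset=9
L1[3] = 3
L2[3][3] = 21
paddr = 21 * 16 + 9 = 345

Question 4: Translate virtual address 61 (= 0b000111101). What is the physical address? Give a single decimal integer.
vaddr = 61 = 0b000111101
Split: l1_idx=0, l2_idx=3, offset=13
L1[0] = 2
L2[2][3] = 32
paddr = 32 * 16 + 13 = 525

Answer: 525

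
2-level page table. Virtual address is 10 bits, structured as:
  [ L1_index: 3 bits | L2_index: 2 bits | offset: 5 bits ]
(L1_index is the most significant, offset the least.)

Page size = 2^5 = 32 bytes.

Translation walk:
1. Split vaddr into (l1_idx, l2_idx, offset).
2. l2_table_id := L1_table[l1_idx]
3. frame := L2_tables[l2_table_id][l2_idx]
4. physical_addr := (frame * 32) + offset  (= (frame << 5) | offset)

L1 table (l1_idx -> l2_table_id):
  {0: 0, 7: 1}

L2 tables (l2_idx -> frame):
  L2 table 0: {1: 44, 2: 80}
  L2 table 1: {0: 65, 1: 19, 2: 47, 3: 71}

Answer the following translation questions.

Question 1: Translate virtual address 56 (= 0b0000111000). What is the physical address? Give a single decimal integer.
vaddr = 56 = 0b0000111000
Split: l1_idx=0, l2_idx=1, offset=24
L1[0] = 0
L2[0][1] = 44
paddr = 44 * 32 + 24 = 1432

Answer: 1432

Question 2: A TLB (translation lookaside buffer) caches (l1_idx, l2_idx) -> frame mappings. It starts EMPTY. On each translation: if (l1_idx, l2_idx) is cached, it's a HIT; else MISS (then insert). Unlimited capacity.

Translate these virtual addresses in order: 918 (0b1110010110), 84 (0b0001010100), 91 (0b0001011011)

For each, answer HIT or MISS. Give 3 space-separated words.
vaddr=918: (7,0) not in TLB -> MISS, insert
vaddr=84: (0,2) not in TLB -> MISS, insert
vaddr=91: (0,2) in TLB -> HIT

Answer: MISS MISS HIT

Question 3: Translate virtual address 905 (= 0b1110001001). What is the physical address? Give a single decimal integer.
Answer: 2089

Derivation:
vaddr = 905 = 0b1110001001
Split: l1_idx=7, l2_idx=0, offset=9
L1[7] = 1
L2[1][0] = 65
paddr = 65 * 32 + 9 = 2089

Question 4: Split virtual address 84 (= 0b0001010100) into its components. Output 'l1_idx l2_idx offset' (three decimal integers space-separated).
Answer: 0 2 20

Derivation:
vaddr = 84 = 0b0001010100
  top 3 bits -> l1_idx = 0
  next 2 bits -> l2_idx = 2
  bottom 5 bits -> offset = 20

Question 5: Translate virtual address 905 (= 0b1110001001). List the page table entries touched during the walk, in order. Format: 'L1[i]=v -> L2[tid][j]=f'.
vaddr = 905 = 0b1110001001
Split: l1_idx=7, l2_idx=0, offset=9

Answer: L1[7]=1 -> L2[1][0]=65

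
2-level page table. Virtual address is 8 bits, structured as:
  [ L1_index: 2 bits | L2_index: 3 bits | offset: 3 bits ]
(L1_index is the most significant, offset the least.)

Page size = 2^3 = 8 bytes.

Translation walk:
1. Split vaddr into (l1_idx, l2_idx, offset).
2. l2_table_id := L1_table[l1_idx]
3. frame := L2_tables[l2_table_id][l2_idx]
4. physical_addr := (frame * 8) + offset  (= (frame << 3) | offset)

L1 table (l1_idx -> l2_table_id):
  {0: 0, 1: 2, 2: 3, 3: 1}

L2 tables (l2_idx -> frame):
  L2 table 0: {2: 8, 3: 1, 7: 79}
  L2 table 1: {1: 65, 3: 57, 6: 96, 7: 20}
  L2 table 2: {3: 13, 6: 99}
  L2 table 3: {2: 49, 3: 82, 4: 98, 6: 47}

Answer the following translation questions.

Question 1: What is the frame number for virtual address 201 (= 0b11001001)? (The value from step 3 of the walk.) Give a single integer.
vaddr = 201: l1_idx=3, l2_idx=1
L1[3] = 1; L2[1][1] = 65

Answer: 65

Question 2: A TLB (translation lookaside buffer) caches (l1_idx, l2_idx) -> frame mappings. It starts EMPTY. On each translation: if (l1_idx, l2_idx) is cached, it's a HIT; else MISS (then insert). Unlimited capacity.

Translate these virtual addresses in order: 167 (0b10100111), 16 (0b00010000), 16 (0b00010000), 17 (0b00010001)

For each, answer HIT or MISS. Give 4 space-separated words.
vaddr=167: (2,4) not in TLB -> MISS, insert
vaddr=16: (0,2) not in TLB -> MISS, insert
vaddr=16: (0,2) in TLB -> HIT
vaddr=17: (0,2) in TLB -> HIT

Answer: MISS MISS HIT HIT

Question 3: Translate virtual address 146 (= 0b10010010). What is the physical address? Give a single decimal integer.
Answer: 394

Derivation:
vaddr = 146 = 0b10010010
Split: l1_idx=2, l2_idx=2, offset=2
L1[2] = 3
L2[3][2] = 49
paddr = 49 * 8 + 2 = 394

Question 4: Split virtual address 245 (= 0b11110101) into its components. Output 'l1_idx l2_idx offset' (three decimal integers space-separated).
vaddr = 245 = 0b11110101
  top 2 bits -> l1_idx = 3
  next 3 bits -> l2_idx = 6
  bottom 3 bits -> offset = 5

Answer: 3 6 5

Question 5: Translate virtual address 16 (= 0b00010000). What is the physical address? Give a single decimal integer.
Answer: 64

Derivation:
vaddr = 16 = 0b00010000
Split: l1_idx=0, l2_idx=2, offset=0
L1[0] = 0
L2[0][2] = 8
paddr = 8 * 8 + 0 = 64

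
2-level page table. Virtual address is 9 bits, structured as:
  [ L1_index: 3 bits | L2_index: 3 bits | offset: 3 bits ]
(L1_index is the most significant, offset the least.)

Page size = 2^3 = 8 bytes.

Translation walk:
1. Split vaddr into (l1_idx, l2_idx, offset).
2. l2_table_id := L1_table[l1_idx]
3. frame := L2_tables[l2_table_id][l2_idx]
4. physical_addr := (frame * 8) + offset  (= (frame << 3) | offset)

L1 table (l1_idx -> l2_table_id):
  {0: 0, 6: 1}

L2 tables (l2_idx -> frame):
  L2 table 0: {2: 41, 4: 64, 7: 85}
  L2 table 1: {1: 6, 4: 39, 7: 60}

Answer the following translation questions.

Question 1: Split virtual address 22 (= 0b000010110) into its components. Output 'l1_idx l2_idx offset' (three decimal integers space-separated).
Answer: 0 2 6

Derivation:
vaddr = 22 = 0b000010110
  top 3 bits -> l1_idx = 0
  next 3 bits -> l2_idx = 2
  bottom 3 bits -> offset = 6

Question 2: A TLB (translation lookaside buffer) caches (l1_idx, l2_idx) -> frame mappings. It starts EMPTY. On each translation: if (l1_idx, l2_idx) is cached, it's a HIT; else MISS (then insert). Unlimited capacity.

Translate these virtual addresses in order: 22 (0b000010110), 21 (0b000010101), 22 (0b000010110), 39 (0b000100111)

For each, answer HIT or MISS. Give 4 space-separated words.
vaddr=22: (0,2) not in TLB -> MISS, insert
vaddr=21: (0,2) in TLB -> HIT
vaddr=22: (0,2) in TLB -> HIT
vaddr=39: (0,4) not in TLB -> MISS, insert

Answer: MISS HIT HIT MISS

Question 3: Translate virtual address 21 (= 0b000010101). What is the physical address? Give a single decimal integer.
vaddr = 21 = 0b000010101
Split: l1_idx=0, l2_idx=2, offset=5
L1[0] = 0
L2[0][2] = 41
paddr = 41 * 8 + 5 = 333

Answer: 333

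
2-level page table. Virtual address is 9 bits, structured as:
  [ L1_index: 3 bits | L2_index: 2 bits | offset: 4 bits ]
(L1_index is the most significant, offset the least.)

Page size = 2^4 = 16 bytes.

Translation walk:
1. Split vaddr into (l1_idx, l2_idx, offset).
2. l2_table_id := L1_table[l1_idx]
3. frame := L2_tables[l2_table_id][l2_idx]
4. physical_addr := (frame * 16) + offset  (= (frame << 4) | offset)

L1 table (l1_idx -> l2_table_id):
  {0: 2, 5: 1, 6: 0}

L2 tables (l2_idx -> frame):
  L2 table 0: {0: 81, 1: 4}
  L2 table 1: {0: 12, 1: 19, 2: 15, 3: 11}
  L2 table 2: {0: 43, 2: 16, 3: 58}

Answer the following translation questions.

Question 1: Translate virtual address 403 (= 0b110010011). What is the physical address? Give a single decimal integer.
Answer: 67

Derivation:
vaddr = 403 = 0b110010011
Split: l1_idx=6, l2_idx=1, offset=3
L1[6] = 0
L2[0][1] = 4
paddr = 4 * 16 + 3 = 67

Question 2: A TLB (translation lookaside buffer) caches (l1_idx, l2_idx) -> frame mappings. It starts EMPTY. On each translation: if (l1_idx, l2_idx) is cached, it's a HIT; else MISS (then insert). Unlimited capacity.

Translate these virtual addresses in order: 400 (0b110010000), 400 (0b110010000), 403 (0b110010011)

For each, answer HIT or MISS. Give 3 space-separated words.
vaddr=400: (6,1) not in TLB -> MISS, insert
vaddr=400: (6,1) in TLB -> HIT
vaddr=403: (6,1) in TLB -> HIT

Answer: MISS HIT HIT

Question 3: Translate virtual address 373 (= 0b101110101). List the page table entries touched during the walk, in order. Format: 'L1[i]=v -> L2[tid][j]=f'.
vaddr = 373 = 0b101110101
Split: l1_idx=5, l2_idx=3, offset=5

Answer: L1[5]=1 -> L2[1][3]=11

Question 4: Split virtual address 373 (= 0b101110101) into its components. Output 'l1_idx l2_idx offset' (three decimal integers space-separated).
vaddr = 373 = 0b101110101
  top 3 bits -> l1_idx = 5
  next 2 bits -> l2_idx = 3
  bottom 4 bits -> offset = 5

Answer: 5 3 5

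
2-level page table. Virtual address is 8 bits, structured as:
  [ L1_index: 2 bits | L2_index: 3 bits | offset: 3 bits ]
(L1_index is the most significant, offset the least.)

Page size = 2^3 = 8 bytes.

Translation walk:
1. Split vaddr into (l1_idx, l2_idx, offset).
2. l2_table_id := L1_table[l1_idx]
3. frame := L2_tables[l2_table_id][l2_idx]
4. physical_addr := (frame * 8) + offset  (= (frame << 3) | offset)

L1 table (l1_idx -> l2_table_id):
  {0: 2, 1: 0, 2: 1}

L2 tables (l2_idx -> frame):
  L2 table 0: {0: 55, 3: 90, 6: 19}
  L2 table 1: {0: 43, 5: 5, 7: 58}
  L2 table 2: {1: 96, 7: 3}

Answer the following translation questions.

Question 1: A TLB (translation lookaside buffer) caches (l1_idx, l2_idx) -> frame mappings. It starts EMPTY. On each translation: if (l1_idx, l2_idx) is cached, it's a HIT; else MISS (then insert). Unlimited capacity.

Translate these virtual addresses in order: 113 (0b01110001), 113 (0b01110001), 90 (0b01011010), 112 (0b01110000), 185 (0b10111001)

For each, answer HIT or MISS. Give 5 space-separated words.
Answer: MISS HIT MISS HIT MISS

Derivation:
vaddr=113: (1,6) not in TLB -> MISS, insert
vaddr=113: (1,6) in TLB -> HIT
vaddr=90: (1,3) not in TLB -> MISS, insert
vaddr=112: (1,6) in TLB -> HIT
vaddr=185: (2,7) not in TLB -> MISS, insert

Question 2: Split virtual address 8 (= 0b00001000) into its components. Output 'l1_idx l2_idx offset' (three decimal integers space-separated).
vaddr = 8 = 0b00001000
  top 2 bits -> l1_idx = 0
  next 3 bits -> l2_idx = 1
  bottom 3 bits -> offset = 0

Answer: 0 1 0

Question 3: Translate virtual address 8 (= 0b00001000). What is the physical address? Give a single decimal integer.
vaddr = 8 = 0b00001000
Split: l1_idx=0, l2_idx=1, offset=0
L1[0] = 2
L2[2][1] = 96
paddr = 96 * 8 + 0 = 768

Answer: 768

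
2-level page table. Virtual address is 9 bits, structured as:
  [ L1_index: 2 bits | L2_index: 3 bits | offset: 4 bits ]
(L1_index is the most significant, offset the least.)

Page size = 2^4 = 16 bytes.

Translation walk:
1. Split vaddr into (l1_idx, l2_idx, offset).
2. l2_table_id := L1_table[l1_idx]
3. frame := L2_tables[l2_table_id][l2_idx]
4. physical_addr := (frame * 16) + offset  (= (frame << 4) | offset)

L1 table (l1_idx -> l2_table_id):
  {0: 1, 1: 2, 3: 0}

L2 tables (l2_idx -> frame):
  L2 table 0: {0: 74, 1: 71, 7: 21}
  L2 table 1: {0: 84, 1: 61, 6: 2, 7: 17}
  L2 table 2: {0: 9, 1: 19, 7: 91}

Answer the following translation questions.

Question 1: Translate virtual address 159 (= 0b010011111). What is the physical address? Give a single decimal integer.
vaddr = 159 = 0b010011111
Split: l1_idx=1, l2_idx=1, offset=15
L1[1] = 2
L2[2][1] = 19
paddr = 19 * 16 + 15 = 319

Answer: 319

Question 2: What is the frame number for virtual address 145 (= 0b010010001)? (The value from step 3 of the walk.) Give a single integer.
Answer: 19

Derivation:
vaddr = 145: l1_idx=1, l2_idx=1
L1[1] = 2; L2[2][1] = 19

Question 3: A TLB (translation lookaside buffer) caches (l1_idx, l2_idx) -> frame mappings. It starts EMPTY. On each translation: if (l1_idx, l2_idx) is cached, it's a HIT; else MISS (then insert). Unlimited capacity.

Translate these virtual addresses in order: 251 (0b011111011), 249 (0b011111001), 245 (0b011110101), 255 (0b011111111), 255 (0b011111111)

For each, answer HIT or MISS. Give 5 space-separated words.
vaddr=251: (1,7) not in TLB -> MISS, insert
vaddr=249: (1,7) in TLB -> HIT
vaddr=245: (1,7) in TLB -> HIT
vaddr=255: (1,7) in TLB -> HIT
vaddr=255: (1,7) in TLB -> HIT

Answer: MISS HIT HIT HIT HIT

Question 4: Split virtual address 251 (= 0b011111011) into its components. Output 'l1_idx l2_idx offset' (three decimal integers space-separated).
Answer: 1 7 11

Derivation:
vaddr = 251 = 0b011111011
  top 2 bits -> l1_idx = 1
  next 3 bits -> l2_idx = 7
  bottom 4 bits -> offset = 11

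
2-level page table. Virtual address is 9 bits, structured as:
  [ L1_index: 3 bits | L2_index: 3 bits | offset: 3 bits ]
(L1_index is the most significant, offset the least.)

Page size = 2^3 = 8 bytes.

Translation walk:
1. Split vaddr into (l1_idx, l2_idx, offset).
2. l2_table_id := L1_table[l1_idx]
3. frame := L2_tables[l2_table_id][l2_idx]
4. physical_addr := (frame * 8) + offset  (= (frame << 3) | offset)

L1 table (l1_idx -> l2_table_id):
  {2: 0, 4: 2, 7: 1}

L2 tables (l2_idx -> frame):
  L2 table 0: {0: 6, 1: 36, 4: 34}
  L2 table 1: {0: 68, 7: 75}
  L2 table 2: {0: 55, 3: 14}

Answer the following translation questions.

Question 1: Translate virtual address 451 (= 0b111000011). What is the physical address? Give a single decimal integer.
Answer: 547

Derivation:
vaddr = 451 = 0b111000011
Split: l1_idx=7, l2_idx=0, offset=3
L1[7] = 1
L2[1][0] = 68
paddr = 68 * 8 + 3 = 547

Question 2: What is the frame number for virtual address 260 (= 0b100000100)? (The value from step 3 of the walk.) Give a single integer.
vaddr = 260: l1_idx=4, l2_idx=0
L1[4] = 2; L2[2][0] = 55

Answer: 55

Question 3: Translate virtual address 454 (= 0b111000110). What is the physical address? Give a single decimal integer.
vaddr = 454 = 0b111000110
Split: l1_idx=7, l2_idx=0, offset=6
L1[7] = 1
L2[1][0] = 68
paddr = 68 * 8 + 6 = 550

Answer: 550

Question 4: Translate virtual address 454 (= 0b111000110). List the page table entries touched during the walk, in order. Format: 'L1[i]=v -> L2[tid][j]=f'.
vaddr = 454 = 0b111000110
Split: l1_idx=7, l2_idx=0, offset=6

Answer: L1[7]=1 -> L2[1][0]=68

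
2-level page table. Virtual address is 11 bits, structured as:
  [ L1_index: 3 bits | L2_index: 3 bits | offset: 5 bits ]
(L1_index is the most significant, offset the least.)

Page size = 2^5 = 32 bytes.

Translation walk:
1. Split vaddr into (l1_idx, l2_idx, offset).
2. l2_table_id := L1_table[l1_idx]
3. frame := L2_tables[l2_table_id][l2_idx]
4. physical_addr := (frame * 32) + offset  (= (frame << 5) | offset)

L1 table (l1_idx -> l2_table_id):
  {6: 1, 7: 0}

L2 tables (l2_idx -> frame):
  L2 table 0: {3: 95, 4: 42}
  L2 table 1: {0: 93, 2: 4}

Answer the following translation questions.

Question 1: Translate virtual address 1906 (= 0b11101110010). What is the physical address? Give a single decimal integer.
vaddr = 1906 = 0b11101110010
Split: l1_idx=7, l2_idx=3, offset=18
L1[7] = 0
L2[0][3] = 95
paddr = 95 * 32 + 18 = 3058

Answer: 3058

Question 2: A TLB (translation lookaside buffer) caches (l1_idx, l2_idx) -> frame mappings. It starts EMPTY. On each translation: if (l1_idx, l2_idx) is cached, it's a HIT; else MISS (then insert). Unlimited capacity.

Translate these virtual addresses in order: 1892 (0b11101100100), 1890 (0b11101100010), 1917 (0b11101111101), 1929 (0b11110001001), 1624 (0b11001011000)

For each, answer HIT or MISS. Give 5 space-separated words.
Answer: MISS HIT HIT MISS MISS

Derivation:
vaddr=1892: (7,3) not in TLB -> MISS, insert
vaddr=1890: (7,3) in TLB -> HIT
vaddr=1917: (7,3) in TLB -> HIT
vaddr=1929: (7,4) not in TLB -> MISS, insert
vaddr=1624: (6,2) not in TLB -> MISS, insert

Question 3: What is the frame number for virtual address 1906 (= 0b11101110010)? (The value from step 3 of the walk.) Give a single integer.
vaddr = 1906: l1_idx=7, l2_idx=3
L1[7] = 0; L2[0][3] = 95

Answer: 95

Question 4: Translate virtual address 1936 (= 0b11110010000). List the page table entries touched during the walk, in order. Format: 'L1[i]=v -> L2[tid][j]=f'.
Answer: L1[7]=0 -> L2[0][4]=42

Derivation:
vaddr = 1936 = 0b11110010000
Split: l1_idx=7, l2_idx=4, offset=16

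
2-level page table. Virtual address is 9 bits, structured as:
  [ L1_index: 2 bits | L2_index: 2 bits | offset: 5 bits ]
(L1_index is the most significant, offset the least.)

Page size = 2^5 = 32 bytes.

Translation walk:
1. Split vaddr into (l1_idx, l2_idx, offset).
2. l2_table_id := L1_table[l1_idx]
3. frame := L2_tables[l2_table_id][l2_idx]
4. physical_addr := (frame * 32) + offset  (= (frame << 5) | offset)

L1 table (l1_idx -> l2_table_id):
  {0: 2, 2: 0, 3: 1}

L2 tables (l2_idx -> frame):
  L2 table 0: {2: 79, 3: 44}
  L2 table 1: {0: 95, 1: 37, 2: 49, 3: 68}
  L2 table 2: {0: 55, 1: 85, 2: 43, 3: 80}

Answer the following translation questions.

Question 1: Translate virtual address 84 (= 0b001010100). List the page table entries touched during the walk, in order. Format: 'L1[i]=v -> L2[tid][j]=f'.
vaddr = 84 = 0b001010100
Split: l1_idx=0, l2_idx=2, offset=20

Answer: L1[0]=2 -> L2[2][2]=43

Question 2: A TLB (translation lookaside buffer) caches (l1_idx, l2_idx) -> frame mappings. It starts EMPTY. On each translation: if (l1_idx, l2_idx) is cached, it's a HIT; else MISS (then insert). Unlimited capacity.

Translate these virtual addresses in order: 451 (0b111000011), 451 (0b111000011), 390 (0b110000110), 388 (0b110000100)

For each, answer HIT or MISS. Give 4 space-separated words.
vaddr=451: (3,2) not in TLB -> MISS, insert
vaddr=451: (3,2) in TLB -> HIT
vaddr=390: (3,0) not in TLB -> MISS, insert
vaddr=388: (3,0) in TLB -> HIT

Answer: MISS HIT MISS HIT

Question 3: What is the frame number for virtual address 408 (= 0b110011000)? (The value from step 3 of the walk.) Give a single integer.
vaddr = 408: l1_idx=3, l2_idx=0
L1[3] = 1; L2[1][0] = 95

Answer: 95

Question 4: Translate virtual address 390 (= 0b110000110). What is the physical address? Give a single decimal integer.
Answer: 3046

Derivation:
vaddr = 390 = 0b110000110
Split: l1_idx=3, l2_idx=0, offset=6
L1[3] = 1
L2[1][0] = 95
paddr = 95 * 32 + 6 = 3046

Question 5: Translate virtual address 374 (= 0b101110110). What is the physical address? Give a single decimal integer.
Answer: 1430

Derivation:
vaddr = 374 = 0b101110110
Split: l1_idx=2, l2_idx=3, offset=22
L1[2] = 0
L2[0][3] = 44
paddr = 44 * 32 + 22 = 1430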